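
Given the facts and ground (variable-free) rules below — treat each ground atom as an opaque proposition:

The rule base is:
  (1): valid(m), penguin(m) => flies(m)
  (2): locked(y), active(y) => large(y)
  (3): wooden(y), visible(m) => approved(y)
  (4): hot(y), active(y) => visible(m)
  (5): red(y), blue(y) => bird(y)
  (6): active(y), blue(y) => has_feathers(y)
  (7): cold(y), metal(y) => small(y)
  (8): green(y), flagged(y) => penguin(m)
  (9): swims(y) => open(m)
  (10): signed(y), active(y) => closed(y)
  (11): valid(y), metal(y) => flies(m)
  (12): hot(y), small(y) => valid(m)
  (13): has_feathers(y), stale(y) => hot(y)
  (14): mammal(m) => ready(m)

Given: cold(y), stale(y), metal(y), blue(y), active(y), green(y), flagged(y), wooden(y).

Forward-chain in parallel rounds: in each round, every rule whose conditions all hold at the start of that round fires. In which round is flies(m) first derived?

Round 1: (6) [active(y), blue(y) => has_feathers(y)]; (7) [cold(y), metal(y) => small(y)]; (8) [green(y), flagged(y) => penguin(m)]. New: has_feathers(y), small(y), penguin(m).
Round 2: (13) [has_feathers(y), stale(y) => hot(y)]. New: hot(y).
Round 3: (4) [hot(y), active(y) => visible(m)]; (12) [hot(y), small(y) => valid(m)]. New: visible(m), valid(m).
Round 4: (1) [valid(m), penguin(m) => flies(m)]; (3) [wooden(y), visible(m) => approved(y)]. New: flies(m), approved(y).
flies(m) first appears in round 4.

4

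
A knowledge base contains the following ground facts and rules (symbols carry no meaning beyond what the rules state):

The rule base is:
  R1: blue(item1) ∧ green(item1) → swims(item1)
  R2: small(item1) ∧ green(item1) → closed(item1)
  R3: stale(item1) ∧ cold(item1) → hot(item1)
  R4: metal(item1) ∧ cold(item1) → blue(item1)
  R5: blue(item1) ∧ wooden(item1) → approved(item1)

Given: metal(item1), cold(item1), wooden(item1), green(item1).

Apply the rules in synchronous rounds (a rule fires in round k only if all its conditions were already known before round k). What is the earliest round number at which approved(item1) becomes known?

2

Round 1 fires R4, giving blue(item1).
Round 2 fires R1, R5, giving swims(item1), approved(item1).
approved(item1) first appears in round 2.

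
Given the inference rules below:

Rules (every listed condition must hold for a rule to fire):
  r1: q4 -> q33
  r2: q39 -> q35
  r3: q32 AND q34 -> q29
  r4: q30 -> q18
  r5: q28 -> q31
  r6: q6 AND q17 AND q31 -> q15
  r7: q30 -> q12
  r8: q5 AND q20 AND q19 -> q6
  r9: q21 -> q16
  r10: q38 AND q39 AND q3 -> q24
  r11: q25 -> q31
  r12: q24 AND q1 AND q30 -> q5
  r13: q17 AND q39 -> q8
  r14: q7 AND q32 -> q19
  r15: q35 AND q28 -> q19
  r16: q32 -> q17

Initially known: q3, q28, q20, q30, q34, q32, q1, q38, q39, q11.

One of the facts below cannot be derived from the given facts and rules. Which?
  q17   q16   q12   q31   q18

q16

Round 1 — r2, r3, r4, r5, r7, r10, r16, derive q35, q29, q18, q31, q12, q24, q17.
Round 2 — r12, r13, r15, derive q5, q8, q19.
Round 3 — r8, derive q6.
Round 4 — r6, derive q15.
Derived: q31 (round 1), q12 (round 1), q18 (round 1), q17 (round 1). q16 never appears in any round.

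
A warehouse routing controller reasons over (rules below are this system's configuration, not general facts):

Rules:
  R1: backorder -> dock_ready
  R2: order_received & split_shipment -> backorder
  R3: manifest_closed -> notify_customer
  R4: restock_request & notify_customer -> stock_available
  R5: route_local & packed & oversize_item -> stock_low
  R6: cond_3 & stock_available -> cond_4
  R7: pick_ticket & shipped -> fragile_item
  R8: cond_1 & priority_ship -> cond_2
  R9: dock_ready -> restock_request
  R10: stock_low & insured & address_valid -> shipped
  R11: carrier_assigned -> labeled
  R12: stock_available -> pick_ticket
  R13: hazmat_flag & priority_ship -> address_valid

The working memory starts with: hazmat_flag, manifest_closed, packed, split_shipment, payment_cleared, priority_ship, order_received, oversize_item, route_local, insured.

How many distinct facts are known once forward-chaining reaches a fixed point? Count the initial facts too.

20

Round 1: R2 [order_received & split_shipment -> backorder]; R3 [manifest_closed -> notify_customer]; R5 [route_local & packed & oversize_item -> stock_low]; R13 [hazmat_flag & priority_ship -> address_valid]. Adds backorder, notify_customer, stock_low, address_valid.
Round 2: R1 [backorder -> dock_ready]; R10 [stock_low & insured & address_valid -> shipped]. Adds dock_ready, shipped.
Round 3: R9 [dock_ready -> restock_request]. Adds restock_request.
Round 4: R4 [restock_request & notify_customer -> stock_available]. Adds stock_available.
Round 5: R12 [stock_available -> pick_ticket]. Adds pick_ticket.
Round 6: R7 [pick_ticket & shipped -> fragile_item]. Adds fragile_item.
Closure: {address_valid, backorder, dock_ready, fragile_item, hazmat_flag, insured, manifest_closed, notify_customer, order_received, oversize_item, packed, payment_cleared, pick_ticket, priority_ship, restock_request, route_local, shipped, split_shipment, stock_available, stock_low} — 20 facts.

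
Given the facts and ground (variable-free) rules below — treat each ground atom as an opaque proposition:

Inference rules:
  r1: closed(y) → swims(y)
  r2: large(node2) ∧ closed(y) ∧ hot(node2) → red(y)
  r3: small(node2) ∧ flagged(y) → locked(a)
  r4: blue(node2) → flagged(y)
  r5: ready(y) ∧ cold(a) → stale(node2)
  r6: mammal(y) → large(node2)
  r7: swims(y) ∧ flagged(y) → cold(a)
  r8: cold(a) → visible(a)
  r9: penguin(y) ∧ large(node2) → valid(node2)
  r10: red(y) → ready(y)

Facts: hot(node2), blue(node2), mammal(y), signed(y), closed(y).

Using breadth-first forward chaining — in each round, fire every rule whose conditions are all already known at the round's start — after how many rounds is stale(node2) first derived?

Round 1 fires r1, r4, r6, giving swims(y), flagged(y), large(node2).
Round 2 fires r2, r7, giving red(y), cold(a).
Round 3 fires r8, r10, giving visible(a), ready(y).
Round 4 fires r5, giving stale(node2).
stale(node2) first appears in round 4.

4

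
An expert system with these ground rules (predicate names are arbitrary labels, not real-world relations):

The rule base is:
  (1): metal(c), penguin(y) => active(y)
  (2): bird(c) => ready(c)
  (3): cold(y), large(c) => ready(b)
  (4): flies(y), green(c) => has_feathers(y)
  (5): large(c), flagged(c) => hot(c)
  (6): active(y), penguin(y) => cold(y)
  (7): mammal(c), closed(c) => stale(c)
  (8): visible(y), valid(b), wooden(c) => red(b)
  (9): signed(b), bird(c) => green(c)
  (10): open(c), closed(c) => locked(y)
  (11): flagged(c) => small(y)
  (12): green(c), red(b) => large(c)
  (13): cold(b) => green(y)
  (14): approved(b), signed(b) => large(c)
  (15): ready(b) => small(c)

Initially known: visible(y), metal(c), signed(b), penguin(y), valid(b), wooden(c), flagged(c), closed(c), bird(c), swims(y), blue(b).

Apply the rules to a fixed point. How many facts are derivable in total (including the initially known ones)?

Round 1: (1) [metal(c), penguin(y) => active(y)]; (2) [bird(c) => ready(c)]; (8) [visible(y), valid(b), wooden(c) => red(b)]; (9) [signed(b), bird(c) => green(c)]; (11) [flagged(c) => small(y)]. Adds active(y), ready(c), red(b), green(c), small(y).
Round 2: (6) [active(y), penguin(y) => cold(y)]; (12) [green(c), red(b) => large(c)]. Adds cold(y), large(c).
Round 3: (3) [cold(y), large(c) => ready(b)]; (5) [large(c), flagged(c) => hot(c)]. Adds ready(b), hot(c).
Round 4: (15) [ready(b) => small(c)]. Adds small(c).
Closure: {active(y), bird(c), blue(b), closed(c), cold(y), flagged(c), green(c), hot(c), large(c), metal(c), penguin(y), ready(b), ready(c), red(b), signed(b), small(c), small(y), swims(y), valid(b), visible(y), wooden(c)} — 21 facts.

21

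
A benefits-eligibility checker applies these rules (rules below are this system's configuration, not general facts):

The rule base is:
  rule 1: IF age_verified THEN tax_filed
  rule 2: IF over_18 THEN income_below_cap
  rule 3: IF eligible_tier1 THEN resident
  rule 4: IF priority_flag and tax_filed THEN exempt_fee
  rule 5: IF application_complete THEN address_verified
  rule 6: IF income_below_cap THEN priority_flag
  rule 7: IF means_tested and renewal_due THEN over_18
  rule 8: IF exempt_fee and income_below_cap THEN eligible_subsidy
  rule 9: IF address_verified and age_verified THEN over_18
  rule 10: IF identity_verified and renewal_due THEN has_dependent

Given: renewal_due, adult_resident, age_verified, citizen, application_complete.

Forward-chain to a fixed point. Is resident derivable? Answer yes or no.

Round 1: rule 1 [IF age_verified THEN tax_filed]; rule 5 [IF application_complete THEN address_verified]. New: tax_filed, address_verified.
Round 2: rule 9 [IF address_verified and age_verified THEN over_18]. New: over_18.
Round 3: rule 2 [IF over_18 THEN income_below_cap]. New: income_below_cap.
Round 4: rule 6 [IF income_below_cap THEN priority_flag]. New: priority_flag.
Round 5: rule 4 [IF priority_flag and tax_filed THEN exempt_fee]. New: exempt_fee.
Round 6: rule 8 [IF exempt_fee and income_below_cap THEN eligible_subsidy]. New: eligible_subsidy.
Fixed point reached. resident is concluded only by rule 3; rule 3 needs eligible_tier1 (never derived).

no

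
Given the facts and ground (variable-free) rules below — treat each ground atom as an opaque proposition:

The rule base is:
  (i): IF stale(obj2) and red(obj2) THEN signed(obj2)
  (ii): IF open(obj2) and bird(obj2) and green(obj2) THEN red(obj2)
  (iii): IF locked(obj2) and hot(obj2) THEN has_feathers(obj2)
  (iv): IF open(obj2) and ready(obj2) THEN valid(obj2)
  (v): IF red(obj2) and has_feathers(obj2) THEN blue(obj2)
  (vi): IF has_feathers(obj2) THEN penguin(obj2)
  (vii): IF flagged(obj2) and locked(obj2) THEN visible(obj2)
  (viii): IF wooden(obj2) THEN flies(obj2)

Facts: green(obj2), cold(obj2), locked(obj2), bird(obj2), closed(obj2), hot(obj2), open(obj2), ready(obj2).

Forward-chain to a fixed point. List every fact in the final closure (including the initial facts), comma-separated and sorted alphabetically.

Round 1 fires (ii), (iii), (iv), giving red(obj2), has_feathers(obj2), valid(obj2).
Round 2 fires (v), (vi), giving blue(obj2), penguin(obj2).

bird(obj2), blue(obj2), closed(obj2), cold(obj2), green(obj2), has_feathers(obj2), hot(obj2), locked(obj2), open(obj2), penguin(obj2), ready(obj2), red(obj2), valid(obj2)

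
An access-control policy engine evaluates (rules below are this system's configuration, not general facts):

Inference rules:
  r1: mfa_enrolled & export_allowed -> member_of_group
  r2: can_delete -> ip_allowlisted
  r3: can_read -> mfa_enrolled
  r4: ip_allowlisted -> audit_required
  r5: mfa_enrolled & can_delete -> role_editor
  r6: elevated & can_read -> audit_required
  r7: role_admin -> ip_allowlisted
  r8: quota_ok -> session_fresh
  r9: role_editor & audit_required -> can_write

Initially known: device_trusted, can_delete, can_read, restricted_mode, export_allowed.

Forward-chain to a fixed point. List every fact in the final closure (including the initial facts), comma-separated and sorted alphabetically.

audit_required, can_delete, can_read, can_write, device_trusted, export_allowed, ip_allowlisted, member_of_group, mfa_enrolled, restricted_mode, role_editor

Round 1: r2 [can_delete -> ip_allowlisted]; r3 [can_read -> mfa_enrolled]. New: ip_allowlisted, mfa_enrolled.
Round 2: r1 [mfa_enrolled & export_allowed -> member_of_group]; r4 [ip_allowlisted -> audit_required]; r5 [mfa_enrolled & can_delete -> role_editor]. New: member_of_group, audit_required, role_editor.
Round 3: r9 [role_editor & audit_required -> can_write]. New: can_write.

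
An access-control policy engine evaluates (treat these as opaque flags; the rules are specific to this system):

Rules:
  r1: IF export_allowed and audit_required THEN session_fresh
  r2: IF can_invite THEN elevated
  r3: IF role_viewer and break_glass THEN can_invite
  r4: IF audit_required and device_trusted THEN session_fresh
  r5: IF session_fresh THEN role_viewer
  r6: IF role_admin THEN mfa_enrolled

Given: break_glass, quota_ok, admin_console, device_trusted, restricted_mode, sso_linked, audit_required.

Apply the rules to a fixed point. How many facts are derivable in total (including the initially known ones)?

Round 1 fires r4, giving session_fresh.
Round 2 fires r5, giving role_viewer.
Round 3 fires r3, giving can_invite.
Round 4 fires r2, giving elevated.
Closure: {admin_console, audit_required, break_glass, can_invite, device_trusted, elevated, quota_ok, restricted_mode, role_viewer, session_fresh, sso_linked} — 11 facts.

11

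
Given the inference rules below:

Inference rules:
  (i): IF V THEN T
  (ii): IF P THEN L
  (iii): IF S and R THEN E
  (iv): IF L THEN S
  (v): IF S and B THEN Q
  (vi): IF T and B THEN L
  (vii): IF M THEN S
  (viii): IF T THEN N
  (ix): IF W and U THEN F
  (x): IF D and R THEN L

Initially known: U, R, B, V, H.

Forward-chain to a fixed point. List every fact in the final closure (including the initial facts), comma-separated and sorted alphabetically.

Round 1: (i) [IF V THEN T]. Adds T.
Round 2: (vi) [IF T and B THEN L]; (viii) [IF T THEN N]. Adds L, N.
Round 3: (iv) [IF L THEN S]. Adds S.
Round 4: (iii) [IF S and R THEN E]; (v) [IF S and B THEN Q]. Adds E, Q.

B, E, H, L, N, Q, R, S, T, U, V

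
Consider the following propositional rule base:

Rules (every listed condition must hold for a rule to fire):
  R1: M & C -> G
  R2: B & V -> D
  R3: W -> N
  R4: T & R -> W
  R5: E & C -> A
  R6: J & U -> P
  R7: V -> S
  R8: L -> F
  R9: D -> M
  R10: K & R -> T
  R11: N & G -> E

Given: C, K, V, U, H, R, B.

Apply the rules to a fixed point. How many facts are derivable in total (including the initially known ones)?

16

[1] R2 [B & V -> D]; R7 [V -> S]; R10 [K & R -> T]. ⇒ new: D, S, T.
[2] R4 [T & R -> W]; R9 [D -> M]. ⇒ new: W, M.
[3] R1 [M & C -> G]; R3 [W -> N]. ⇒ new: G, N.
[4] R11 [N & G -> E]. ⇒ new: E.
[5] R5 [E & C -> A]. ⇒ new: A.
Closure: {A, B, C, D, E, G, H, K, M, N, R, S, T, U, V, W} — 16 facts.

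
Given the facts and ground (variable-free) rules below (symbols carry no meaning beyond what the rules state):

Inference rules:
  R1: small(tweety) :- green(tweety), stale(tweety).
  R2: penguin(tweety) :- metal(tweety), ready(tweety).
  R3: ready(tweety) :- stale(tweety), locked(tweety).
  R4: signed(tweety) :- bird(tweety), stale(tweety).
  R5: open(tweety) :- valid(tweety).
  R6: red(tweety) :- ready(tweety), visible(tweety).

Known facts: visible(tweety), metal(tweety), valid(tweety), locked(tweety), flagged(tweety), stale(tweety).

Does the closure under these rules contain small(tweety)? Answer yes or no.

Round 1 — R3, R5, derive ready(tweety), open(tweety).
Round 2 — R2, R6, derive penguin(tweety), red(tweety).
Fixed point reached. small(tweety) is concluded only by R1; R1 needs green(tweety) (never derived).

no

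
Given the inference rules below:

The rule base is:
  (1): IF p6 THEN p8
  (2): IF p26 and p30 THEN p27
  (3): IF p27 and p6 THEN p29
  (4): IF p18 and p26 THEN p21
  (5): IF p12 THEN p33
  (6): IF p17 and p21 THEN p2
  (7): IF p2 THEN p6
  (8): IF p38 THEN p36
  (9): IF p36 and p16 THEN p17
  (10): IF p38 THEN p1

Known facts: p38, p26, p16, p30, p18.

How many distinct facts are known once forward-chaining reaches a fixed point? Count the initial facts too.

Round 1 fires (2), (4), (8), (10), giving p27, p21, p36, p1.
Round 2 fires (9), giving p17.
Round 3 fires (6), giving p2.
Round 4 fires (7), giving p6.
Round 5 fires (1), (3), giving p8, p29.
Closure: {p1, p16, p17, p18, p2, p21, p26, p27, p29, p30, p36, p38, p6, p8} — 14 facts.

14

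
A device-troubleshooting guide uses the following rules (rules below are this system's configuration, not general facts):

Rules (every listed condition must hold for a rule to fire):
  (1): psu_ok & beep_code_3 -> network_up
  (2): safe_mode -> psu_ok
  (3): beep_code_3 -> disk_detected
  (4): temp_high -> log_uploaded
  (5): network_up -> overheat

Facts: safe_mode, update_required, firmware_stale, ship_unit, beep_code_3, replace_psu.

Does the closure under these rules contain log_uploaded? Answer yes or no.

no

[1] (2) [safe_mode -> psu_ok]; (3) [beep_code_3 -> disk_detected]. ⇒ new: psu_ok, disk_detected.
[2] (1) [psu_ok & beep_code_3 -> network_up]. ⇒ new: network_up.
[3] (5) [network_up -> overheat]. ⇒ new: overheat.
Fixed point reached. log_uploaded is concluded only by (4); (4) needs temp_high (never derived).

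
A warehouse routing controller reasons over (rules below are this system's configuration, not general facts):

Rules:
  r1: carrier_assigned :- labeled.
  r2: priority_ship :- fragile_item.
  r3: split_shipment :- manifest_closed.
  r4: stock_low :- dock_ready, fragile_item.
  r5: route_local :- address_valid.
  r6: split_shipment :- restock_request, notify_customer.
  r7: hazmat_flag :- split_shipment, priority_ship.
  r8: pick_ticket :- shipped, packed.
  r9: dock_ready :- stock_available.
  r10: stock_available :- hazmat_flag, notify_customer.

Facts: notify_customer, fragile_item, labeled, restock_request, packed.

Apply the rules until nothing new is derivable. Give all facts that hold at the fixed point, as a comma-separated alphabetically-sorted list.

Round 1: r1 [carrier_assigned :- labeled.]; r2 [priority_ship :- fragile_item.]; r6 [split_shipment :- restock_request, notify_customer.]. Adds carrier_assigned, priority_ship, split_shipment.
Round 2: r7 [hazmat_flag :- split_shipment, priority_ship.]. Adds hazmat_flag.
Round 3: r10 [stock_available :- hazmat_flag, notify_customer.]. Adds stock_available.
Round 4: r9 [dock_ready :- stock_available.]. Adds dock_ready.
Round 5: r4 [stock_low :- dock_ready, fragile_item.]. Adds stock_low.

carrier_assigned, dock_ready, fragile_item, hazmat_flag, labeled, notify_customer, packed, priority_ship, restock_request, split_shipment, stock_available, stock_low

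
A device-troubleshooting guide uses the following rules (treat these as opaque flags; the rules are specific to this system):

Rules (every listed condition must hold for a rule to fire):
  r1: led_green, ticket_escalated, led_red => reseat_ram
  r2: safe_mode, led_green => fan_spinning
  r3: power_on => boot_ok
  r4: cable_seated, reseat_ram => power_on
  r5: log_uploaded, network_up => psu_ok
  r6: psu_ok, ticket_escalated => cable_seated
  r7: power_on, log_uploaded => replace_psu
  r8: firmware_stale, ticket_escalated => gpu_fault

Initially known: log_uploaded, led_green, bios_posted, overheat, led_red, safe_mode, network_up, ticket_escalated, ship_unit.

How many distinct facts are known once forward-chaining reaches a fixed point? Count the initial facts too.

Round 1 fires r1, r2, r5, giving reseat_ram, fan_spinning, psu_ok.
Round 2 fires r6, giving cable_seated.
Round 3 fires r4, giving power_on.
Round 4 fires r3, r7, giving boot_ok, replace_psu.
Closure: {bios_posted, boot_ok, cable_seated, fan_spinning, led_green, led_red, log_uploaded, network_up, overheat, power_on, psu_ok, replace_psu, reseat_ram, safe_mode, ship_unit, ticket_escalated} — 16 facts.

16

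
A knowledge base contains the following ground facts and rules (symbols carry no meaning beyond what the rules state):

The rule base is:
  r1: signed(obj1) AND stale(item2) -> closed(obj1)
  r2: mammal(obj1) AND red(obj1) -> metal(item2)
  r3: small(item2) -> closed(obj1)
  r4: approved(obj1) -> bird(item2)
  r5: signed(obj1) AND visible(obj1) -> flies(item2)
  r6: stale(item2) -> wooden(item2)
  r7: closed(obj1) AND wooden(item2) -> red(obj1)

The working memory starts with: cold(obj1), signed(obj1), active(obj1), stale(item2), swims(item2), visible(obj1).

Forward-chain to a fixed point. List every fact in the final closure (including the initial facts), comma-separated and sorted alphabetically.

active(obj1), closed(obj1), cold(obj1), flies(item2), red(obj1), signed(obj1), stale(item2), swims(item2), visible(obj1), wooden(item2)

Round 1 — r1, r5, r6, derive closed(obj1), flies(item2), wooden(item2).
Round 2 — r7, derive red(obj1).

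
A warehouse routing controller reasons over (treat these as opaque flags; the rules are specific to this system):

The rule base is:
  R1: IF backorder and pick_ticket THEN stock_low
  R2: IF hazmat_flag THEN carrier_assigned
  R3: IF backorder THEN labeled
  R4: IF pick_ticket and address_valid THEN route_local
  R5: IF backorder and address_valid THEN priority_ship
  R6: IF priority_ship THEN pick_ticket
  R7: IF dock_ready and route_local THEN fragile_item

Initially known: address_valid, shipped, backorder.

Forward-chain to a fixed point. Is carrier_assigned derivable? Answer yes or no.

[1] R3 [IF backorder THEN labeled]; R5 [IF backorder and address_valid THEN priority_ship]. ⇒ new: labeled, priority_ship.
[2] R6 [IF priority_ship THEN pick_ticket]. ⇒ new: pick_ticket.
[3] R1 [IF backorder and pick_ticket THEN stock_low]; R4 [IF pick_ticket and address_valid THEN route_local]. ⇒ new: stock_low, route_local.
Fixed point reached. carrier_assigned is concluded only by R2; R2 needs hazmat_flag (never derived).

no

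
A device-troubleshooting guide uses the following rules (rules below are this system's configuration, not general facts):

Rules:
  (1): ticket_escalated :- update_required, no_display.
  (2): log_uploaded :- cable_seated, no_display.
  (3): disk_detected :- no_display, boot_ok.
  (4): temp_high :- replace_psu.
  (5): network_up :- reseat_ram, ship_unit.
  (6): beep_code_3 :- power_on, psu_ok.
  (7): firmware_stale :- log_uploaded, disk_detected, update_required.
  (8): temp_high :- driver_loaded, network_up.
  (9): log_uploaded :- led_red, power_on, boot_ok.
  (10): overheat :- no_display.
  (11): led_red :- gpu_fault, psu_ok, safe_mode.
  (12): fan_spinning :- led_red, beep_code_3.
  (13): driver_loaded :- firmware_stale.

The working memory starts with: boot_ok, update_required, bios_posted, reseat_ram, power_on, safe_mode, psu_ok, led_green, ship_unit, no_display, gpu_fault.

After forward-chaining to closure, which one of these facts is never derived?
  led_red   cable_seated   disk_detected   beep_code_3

Round 1 — (1), (3), (5), (6), (10), (11), derive ticket_escalated, disk_detected, network_up, beep_code_3, overheat, led_red.
Round 2 — (9), (12), derive log_uploaded, fan_spinning.
Round 3 — (7), derive firmware_stale.
Round 4 — (13), derive driver_loaded.
Round 5 — (8), derive temp_high.
Derived: disk_detected (round 1), beep_code_3 (round 1), led_red (round 1). cable_seated never appears in any round.

cable_seated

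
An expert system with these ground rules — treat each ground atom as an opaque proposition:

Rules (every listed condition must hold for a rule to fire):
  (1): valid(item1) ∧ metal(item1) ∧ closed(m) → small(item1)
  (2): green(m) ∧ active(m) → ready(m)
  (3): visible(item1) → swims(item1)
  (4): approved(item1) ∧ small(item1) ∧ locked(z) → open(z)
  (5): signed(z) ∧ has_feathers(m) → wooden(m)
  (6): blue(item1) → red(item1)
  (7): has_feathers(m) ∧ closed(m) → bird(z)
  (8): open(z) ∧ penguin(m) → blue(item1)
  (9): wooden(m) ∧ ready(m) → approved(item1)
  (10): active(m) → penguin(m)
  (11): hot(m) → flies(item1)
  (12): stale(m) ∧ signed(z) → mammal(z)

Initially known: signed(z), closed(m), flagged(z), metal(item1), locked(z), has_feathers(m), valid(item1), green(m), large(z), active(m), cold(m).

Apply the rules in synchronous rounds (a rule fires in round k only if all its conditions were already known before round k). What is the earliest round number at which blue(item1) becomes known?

4

Round 1 — (1), (2), (5), (7), (10), derive small(item1), ready(m), wooden(m), bird(z), penguin(m).
Round 2 — (9), derive approved(item1).
Round 3 — (4), derive open(z).
Round 4 — (8), derive blue(item1).
blue(item1) first appears in round 4.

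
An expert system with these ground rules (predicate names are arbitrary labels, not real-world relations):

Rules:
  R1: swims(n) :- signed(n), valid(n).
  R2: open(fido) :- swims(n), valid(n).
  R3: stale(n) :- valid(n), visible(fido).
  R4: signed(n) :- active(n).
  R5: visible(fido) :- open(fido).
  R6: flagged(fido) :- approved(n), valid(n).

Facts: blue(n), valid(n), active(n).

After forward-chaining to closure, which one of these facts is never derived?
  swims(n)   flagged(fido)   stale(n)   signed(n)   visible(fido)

flagged(fido)

Round 1 fires R4, giving signed(n).
Round 2 fires R1, giving swims(n).
Round 3 fires R2, giving open(fido).
Round 4 fires R5, giving visible(fido).
Round 5 fires R3, giving stale(n).
Derived: signed(n) (round 1), swims(n) (round 2), stale(n) (round 5), visible(fido) (round 4). flagged(fido) never appears in any round.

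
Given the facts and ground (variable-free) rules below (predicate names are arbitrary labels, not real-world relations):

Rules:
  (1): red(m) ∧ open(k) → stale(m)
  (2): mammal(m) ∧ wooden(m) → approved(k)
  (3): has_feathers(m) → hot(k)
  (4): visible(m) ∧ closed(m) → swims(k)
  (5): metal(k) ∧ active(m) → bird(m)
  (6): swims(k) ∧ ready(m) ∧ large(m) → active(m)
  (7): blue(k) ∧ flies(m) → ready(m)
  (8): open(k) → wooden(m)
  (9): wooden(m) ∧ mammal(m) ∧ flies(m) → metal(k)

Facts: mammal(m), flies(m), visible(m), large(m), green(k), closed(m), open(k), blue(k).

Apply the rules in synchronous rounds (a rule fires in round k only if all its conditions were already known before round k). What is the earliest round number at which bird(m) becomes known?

[1] (4) [visible(m) ∧ closed(m) → swims(k)]; (7) [blue(k) ∧ flies(m) → ready(m)]; (8) [open(k) → wooden(m)]. ⇒ new: swims(k), ready(m), wooden(m).
[2] (2) [mammal(m) ∧ wooden(m) → approved(k)]; (6) [swims(k) ∧ ready(m) ∧ large(m) → active(m)]; (9) [wooden(m) ∧ mammal(m) ∧ flies(m) → metal(k)]. ⇒ new: approved(k), active(m), metal(k).
[3] (5) [metal(k) ∧ active(m) → bird(m)]. ⇒ new: bird(m).
bird(m) first appears in round 3.

3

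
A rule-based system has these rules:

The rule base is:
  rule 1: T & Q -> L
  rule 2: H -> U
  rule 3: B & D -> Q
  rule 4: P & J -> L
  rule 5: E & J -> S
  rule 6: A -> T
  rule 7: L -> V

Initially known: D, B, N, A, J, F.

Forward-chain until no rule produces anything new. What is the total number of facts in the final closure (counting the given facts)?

Round 1 fires rule 3, rule 6, giving Q, T.
Round 2 fires rule 1, giving L.
Round 3 fires rule 7, giving V.
Closure: {A, B, D, F, J, L, N, Q, T, V} — 10 facts.

10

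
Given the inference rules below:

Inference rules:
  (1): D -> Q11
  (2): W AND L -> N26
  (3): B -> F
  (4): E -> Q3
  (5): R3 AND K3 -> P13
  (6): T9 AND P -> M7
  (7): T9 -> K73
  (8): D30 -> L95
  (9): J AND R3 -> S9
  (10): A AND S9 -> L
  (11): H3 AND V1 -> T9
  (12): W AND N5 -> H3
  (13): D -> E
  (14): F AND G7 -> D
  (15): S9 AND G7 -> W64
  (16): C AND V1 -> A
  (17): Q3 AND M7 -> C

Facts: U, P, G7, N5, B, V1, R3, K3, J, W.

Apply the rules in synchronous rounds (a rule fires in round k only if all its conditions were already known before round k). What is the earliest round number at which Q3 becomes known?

Round 1 — (3), (5), (9), (12), derive F, P13, S9, H3.
Round 2 — (11), (14), (15), derive T9, D, W64.
Round 3 — (1), (6), (7), (13), derive Q11, M7, K73, E.
Round 4 — (4), derive Q3.
Q3 first appears in round 4.

4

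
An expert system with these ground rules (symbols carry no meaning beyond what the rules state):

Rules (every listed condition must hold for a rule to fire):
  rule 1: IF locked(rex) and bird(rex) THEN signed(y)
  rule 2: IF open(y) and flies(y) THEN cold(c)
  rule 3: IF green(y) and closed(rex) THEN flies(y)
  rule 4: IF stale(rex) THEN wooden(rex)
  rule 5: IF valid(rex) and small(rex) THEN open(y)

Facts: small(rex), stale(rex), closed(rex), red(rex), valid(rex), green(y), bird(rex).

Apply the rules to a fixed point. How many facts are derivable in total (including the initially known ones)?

Round 1 — rule 3, rule 4, rule 5, derive flies(y), wooden(rex), open(y).
Round 2 — rule 2, derive cold(c).
Closure: {bird(rex), closed(rex), cold(c), flies(y), green(y), open(y), red(rex), small(rex), stale(rex), valid(rex), wooden(rex)} — 11 facts.

11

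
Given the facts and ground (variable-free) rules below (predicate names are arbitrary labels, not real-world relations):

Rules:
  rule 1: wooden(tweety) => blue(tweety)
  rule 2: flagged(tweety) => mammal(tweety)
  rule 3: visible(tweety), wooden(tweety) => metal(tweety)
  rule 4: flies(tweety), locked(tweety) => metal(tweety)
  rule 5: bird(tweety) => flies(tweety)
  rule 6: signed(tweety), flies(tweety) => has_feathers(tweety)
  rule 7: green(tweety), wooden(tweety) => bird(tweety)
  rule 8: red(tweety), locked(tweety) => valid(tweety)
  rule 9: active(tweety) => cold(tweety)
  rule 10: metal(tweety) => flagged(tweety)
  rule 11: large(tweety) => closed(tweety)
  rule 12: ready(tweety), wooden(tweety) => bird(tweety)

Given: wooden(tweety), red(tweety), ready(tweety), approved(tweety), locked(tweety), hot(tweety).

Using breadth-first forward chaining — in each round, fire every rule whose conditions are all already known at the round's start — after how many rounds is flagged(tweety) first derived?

[1] rule 1 [wooden(tweety) => blue(tweety)]; rule 8 [red(tweety), locked(tweety) => valid(tweety)]; rule 12 [ready(tweety), wooden(tweety) => bird(tweety)]. ⇒ new: blue(tweety), valid(tweety), bird(tweety).
[2] rule 5 [bird(tweety) => flies(tweety)]. ⇒ new: flies(tweety).
[3] rule 4 [flies(tweety), locked(tweety) => metal(tweety)]. ⇒ new: metal(tweety).
[4] rule 10 [metal(tweety) => flagged(tweety)]. ⇒ new: flagged(tweety).
flagged(tweety) first appears in round 4.

4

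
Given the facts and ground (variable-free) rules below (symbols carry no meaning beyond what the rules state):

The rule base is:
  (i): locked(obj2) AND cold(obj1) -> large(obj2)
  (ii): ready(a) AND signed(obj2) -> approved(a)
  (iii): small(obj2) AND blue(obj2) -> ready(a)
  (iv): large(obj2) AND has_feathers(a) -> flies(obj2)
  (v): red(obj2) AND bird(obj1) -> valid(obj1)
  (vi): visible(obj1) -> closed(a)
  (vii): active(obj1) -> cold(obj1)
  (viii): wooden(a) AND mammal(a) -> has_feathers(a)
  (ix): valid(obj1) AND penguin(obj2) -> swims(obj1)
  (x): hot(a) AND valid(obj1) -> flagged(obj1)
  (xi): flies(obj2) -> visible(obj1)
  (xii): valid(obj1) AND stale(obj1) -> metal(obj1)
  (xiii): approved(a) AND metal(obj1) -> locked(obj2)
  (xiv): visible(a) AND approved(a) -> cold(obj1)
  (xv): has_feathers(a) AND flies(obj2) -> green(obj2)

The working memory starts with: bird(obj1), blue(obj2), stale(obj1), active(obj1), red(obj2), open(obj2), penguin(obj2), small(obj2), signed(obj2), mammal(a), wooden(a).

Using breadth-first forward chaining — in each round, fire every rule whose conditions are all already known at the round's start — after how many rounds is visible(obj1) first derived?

6

Round 1: (iii) [small(obj2) AND blue(obj2) -> ready(a)]; (v) [red(obj2) AND bird(obj1) -> valid(obj1)]; (vii) [active(obj1) -> cold(obj1)]; (viii) [wooden(a) AND mammal(a) -> has_feathers(a)]. New: ready(a), valid(obj1), cold(obj1), has_feathers(a).
Round 2: (ii) [ready(a) AND signed(obj2) -> approved(a)]; (ix) [valid(obj1) AND penguin(obj2) -> swims(obj1)]; (xii) [valid(obj1) AND stale(obj1) -> metal(obj1)]. New: approved(a), swims(obj1), metal(obj1).
Round 3: (xiii) [approved(a) AND metal(obj1) -> locked(obj2)]. New: locked(obj2).
Round 4: (i) [locked(obj2) AND cold(obj1) -> large(obj2)]. New: large(obj2).
Round 5: (iv) [large(obj2) AND has_feathers(a) -> flies(obj2)]. New: flies(obj2).
Round 6: (xi) [flies(obj2) -> visible(obj1)]; (xv) [has_feathers(a) AND flies(obj2) -> green(obj2)]. New: visible(obj1), green(obj2).
visible(obj1) first appears in round 6.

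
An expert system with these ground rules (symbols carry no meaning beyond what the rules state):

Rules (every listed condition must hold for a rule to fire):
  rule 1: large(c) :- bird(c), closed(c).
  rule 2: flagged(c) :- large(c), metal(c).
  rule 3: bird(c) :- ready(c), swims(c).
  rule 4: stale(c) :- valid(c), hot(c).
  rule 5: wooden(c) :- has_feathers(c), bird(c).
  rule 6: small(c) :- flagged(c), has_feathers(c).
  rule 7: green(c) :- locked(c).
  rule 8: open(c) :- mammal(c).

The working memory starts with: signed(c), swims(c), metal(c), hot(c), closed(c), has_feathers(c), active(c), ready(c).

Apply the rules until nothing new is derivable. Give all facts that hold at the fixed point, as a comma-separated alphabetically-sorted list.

[1] rule 3 [bird(c) :- ready(c), swims(c).]. ⇒ new: bird(c).
[2] rule 1 [large(c) :- bird(c), closed(c).]; rule 5 [wooden(c) :- has_feathers(c), bird(c).]. ⇒ new: large(c), wooden(c).
[3] rule 2 [flagged(c) :- large(c), metal(c).]. ⇒ new: flagged(c).
[4] rule 6 [small(c) :- flagged(c), has_feathers(c).]. ⇒ new: small(c).

active(c), bird(c), closed(c), flagged(c), has_feathers(c), hot(c), large(c), metal(c), ready(c), signed(c), small(c), swims(c), wooden(c)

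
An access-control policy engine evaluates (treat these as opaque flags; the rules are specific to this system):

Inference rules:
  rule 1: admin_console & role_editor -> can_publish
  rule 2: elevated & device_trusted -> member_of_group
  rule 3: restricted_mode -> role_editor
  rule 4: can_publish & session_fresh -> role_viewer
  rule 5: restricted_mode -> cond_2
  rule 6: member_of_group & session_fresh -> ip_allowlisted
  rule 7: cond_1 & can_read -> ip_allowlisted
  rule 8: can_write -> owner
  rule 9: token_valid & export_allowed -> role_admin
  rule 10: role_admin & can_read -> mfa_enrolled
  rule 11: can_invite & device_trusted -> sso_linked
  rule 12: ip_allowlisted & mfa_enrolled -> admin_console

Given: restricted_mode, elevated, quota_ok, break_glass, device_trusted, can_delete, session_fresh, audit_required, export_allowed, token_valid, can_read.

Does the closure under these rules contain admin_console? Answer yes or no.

Round 1 — rule 2, rule 3, rule 5, rule 9, derive member_of_group, role_editor, cond_2, role_admin.
Round 2 — rule 6, rule 10, derive ip_allowlisted, mfa_enrolled.
Round 3 — rule 12, derive admin_console.
Round 4 — rule 1, derive can_publish.
Round 5 — rule 4, derive role_viewer.
admin_console appears in round 3, so it is derivable.

yes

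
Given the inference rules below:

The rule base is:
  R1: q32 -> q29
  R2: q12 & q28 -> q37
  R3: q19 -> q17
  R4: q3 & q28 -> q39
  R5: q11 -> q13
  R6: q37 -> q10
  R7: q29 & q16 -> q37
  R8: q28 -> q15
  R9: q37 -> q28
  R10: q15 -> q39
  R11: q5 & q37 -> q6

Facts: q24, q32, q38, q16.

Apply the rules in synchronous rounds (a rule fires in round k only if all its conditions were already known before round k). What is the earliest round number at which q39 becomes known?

Round 1: R1 [q32 -> q29]. Adds q29.
Round 2: R7 [q29 & q16 -> q37]. Adds q37.
Round 3: R6 [q37 -> q10]; R9 [q37 -> q28]. Adds q10, q28.
Round 4: R8 [q28 -> q15]. Adds q15.
Round 5: R10 [q15 -> q39]. Adds q39.
q39 first appears in round 5.

5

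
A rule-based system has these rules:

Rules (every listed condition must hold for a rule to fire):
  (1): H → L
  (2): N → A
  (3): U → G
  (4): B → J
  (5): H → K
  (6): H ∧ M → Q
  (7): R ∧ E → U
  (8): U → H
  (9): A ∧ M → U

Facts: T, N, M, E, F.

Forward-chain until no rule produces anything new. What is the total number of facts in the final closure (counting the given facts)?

Round 1 — (2), derive A.
Round 2 — (9), derive U.
Round 3 — (3), (8), derive G, H.
Round 4 — (1), (5), (6), derive L, K, Q.
Closure: {A, E, F, G, H, K, L, M, N, Q, T, U} — 12 facts.

12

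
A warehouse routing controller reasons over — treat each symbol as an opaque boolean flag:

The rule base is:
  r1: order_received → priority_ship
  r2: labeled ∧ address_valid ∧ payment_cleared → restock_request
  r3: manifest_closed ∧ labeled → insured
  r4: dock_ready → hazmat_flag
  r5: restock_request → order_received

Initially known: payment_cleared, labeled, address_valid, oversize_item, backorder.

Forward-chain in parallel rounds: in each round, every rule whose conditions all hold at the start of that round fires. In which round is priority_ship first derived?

[1] r2 [labeled ∧ address_valid ∧ payment_cleared → restock_request]. ⇒ new: restock_request.
[2] r5 [restock_request → order_received]. ⇒ new: order_received.
[3] r1 [order_received → priority_ship]. ⇒ new: priority_ship.
priority_ship first appears in round 3.

3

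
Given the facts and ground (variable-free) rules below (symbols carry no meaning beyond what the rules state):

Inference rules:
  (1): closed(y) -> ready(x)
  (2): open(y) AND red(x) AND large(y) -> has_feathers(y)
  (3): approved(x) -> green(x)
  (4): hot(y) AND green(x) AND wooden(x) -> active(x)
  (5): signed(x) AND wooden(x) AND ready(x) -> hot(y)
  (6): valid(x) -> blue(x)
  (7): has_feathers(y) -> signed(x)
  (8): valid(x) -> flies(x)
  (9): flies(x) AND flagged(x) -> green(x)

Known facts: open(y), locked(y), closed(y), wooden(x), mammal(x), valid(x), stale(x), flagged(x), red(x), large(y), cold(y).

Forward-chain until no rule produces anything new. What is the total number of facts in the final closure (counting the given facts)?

[1] (1) [closed(y) -> ready(x)]; (2) [open(y) AND red(x) AND large(y) -> has_feathers(y)]; (6) [valid(x) -> blue(x)]; (8) [valid(x) -> flies(x)]. ⇒ new: ready(x), has_feathers(y), blue(x), flies(x).
[2] (7) [has_feathers(y) -> signed(x)]; (9) [flies(x) AND flagged(x) -> green(x)]. ⇒ new: signed(x), green(x).
[3] (5) [signed(x) AND wooden(x) AND ready(x) -> hot(y)]. ⇒ new: hot(y).
[4] (4) [hot(y) AND green(x) AND wooden(x) -> active(x)]. ⇒ new: active(x).
Closure: {active(x), blue(x), closed(y), cold(y), flagged(x), flies(x), green(x), has_feathers(y), hot(y), large(y), locked(y), mammal(x), open(y), ready(x), red(x), signed(x), stale(x), valid(x), wooden(x)} — 19 facts.

19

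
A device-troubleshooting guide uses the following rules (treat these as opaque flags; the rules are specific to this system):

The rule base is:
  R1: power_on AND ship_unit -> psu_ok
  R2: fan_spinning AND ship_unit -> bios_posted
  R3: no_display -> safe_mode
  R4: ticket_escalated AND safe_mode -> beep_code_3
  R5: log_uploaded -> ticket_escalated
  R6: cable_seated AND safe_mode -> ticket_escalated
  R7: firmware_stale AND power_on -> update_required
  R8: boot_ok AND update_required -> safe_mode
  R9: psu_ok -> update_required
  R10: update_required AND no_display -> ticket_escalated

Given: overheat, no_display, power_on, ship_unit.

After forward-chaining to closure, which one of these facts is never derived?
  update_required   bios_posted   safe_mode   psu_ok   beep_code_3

Round 1 — R1, R3, derive psu_ok, safe_mode.
Round 2 — R9, derive update_required.
Round 3 — R10, derive ticket_escalated.
Round 4 — R4, derive beep_code_3.
Derived: safe_mode (round 1), beep_code_3 (round 4), update_required (round 2), psu_ok (round 1). bios_posted never appears in any round.

bios_posted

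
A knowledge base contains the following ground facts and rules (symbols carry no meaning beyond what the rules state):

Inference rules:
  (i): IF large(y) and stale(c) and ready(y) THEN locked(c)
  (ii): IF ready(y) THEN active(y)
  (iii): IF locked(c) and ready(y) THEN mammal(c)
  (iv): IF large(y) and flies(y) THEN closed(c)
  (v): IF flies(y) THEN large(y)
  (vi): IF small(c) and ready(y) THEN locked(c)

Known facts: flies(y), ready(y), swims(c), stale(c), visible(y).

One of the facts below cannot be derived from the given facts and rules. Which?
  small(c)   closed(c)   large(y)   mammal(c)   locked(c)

Round 1: (ii) [IF ready(y) THEN active(y)]; (v) [IF flies(y) THEN large(y)]. New: active(y), large(y).
Round 2: (i) [IF large(y) and stale(c) and ready(y) THEN locked(c)]; (iv) [IF large(y) and flies(y) THEN closed(c)]. New: locked(c), closed(c).
Round 3: (iii) [IF locked(c) and ready(y) THEN mammal(c)]. New: mammal(c).
Derived: closed(c) (round 2), mammal(c) (round 3), large(y) (round 1), locked(c) (round 2). small(c) never appears in any round.

small(c)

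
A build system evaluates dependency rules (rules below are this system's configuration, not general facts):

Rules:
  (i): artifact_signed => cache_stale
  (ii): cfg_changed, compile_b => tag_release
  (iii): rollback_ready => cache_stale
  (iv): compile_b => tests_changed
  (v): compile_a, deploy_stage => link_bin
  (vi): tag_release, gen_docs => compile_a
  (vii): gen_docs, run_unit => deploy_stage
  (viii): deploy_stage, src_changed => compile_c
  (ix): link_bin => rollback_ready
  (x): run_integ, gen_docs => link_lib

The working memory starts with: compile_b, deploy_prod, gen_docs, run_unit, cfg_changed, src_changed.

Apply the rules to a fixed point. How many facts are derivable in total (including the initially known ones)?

14

Round 1 fires (ii), (iv), (vii), giving tag_release, tests_changed, deploy_stage.
Round 2 fires (vi), (viii), giving compile_a, compile_c.
Round 3 fires (v), giving link_bin.
Round 4 fires (ix), giving rollback_ready.
Round 5 fires (iii), giving cache_stale.
Closure: {cache_stale, cfg_changed, compile_a, compile_b, compile_c, deploy_prod, deploy_stage, gen_docs, link_bin, rollback_ready, run_unit, src_changed, tag_release, tests_changed} — 14 facts.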